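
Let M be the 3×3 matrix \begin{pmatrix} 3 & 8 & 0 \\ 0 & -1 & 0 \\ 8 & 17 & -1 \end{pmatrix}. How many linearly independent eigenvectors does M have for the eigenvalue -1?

1

M + 1I = [[4, 8, 0], [0, 0, 0], [8, 17, 0]].
This matrix has rank 2, so its null space has dimension 3 − 2 = 1.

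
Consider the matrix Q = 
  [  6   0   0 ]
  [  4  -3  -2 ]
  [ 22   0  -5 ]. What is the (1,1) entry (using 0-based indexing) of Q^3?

-27

Characteristic polynomial: t^3 + 2t^2 - 33t - 90 = (t - 6)(t + 3)(t + 5), so the eigenvalues are -5, -3, 6.
t=6: eigenvector (1, 0, 2).
t=-3: eigenvector (0, 1, 0).
t=-5: eigenvector (0, 1, 1).
P = [[1, 0, 0], [0, 1, 1], [2, 0, 1]], D = diag(6, -3, -5), P⁻¹ = [[1, 0, 0], [2, 1, -1], [-2, 0, 1]].
Q³ = P·diag(216, -27, -125)·P⁻¹ = [[216, 0, 0], [196, -27, -98], [682, 0, -125]].
The requested entry is -27.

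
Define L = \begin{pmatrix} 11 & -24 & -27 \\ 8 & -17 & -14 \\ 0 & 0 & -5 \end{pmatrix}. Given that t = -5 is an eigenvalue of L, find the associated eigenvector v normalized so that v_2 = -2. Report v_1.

L + 5I = [[16, -24, -27], [8, -12, -14], [0, 0, 0]].
Solving (L + 5I)v = 0 gives the eigenspace spanned by (-3, -2, 0).
With v_2 = -2, v = (-3, -2, 0), so v_1 = -3.

-3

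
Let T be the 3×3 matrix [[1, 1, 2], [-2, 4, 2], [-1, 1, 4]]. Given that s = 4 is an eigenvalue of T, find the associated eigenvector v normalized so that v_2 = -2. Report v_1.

-2

T − 4I = [[-3, 1, 2], [-2, 0, 2], [-1, 1, 0]].
Solving (T − 4I)v = 0 gives the eigenspace spanned by (-2, -2, -2).
With v_2 = -2, v = (-2, -2, -2), so v_1 = -2.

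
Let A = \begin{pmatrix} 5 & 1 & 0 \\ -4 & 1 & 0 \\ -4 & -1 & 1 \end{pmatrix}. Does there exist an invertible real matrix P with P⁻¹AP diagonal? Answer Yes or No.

Characteristic polynomial: p(r) = r^3 - 7r^2 + 15r - 9 = (r - 3)^2(r - 1).
r = 3 has algebraic multiplicity 2; rank(A − 3I) = 2, so geometric multiplicity = 1.
Geometric multiplicity < algebraic multiplicity, so A is not diagonalizable.

No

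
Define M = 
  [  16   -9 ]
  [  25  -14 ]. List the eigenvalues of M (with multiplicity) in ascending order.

Characteristic polynomial: p(r) = r^2 - 2r + 1 = (r - 1)^2.
Roots (with multiplicity): 1, 1.

1, 1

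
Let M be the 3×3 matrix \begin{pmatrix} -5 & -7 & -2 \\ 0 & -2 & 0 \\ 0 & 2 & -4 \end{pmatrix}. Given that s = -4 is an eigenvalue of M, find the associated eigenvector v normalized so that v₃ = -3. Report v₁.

6

M + 4I = [[-1, -7, -2], [0, 2, 0], [0, 2, 0]].
Solving (M + 4I)v = 0 gives the eigenspace spanned by (6, 0, -3).
With v₃ = -3, v = (6, 0, -3), so v₁ = 6.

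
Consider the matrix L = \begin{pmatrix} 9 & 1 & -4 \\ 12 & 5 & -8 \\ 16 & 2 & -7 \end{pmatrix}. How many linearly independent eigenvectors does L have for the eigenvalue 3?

1

L − 3I = [[6, 1, -4], [12, 2, -8], [16, 2, -10]].
This matrix has rank 2, so its null space has dimension 3 − 2 = 1.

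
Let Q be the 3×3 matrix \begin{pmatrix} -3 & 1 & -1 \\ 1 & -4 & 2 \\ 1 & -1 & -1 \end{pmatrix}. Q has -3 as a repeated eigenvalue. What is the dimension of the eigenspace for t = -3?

Q + 3I = [[0, 1, -1], [1, -1, 2], [1, -1, 2]].
This matrix has rank 2, so its null space has dimension 3 − 2 = 1.

1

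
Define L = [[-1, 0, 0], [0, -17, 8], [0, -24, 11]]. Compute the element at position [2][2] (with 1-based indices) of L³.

-497

Characteristic polynomial: t^3 + 7t^2 + 11t + 5 = (t + 1)^2(t + 5), so the eigenvalues are -5, -1, -1.
t=-1: eigenvector (1, 0, 0).
t=-1: eigenvector (2, 1, 2).
t=-5: eigenvector (0, -2, -3).
P = [[1, 2, 0], [0, 1, -2], [0, 2, -3]], D = diag(-1, -1, -5), P⁻¹ = [[1, 6, -4], [0, -3, 2], [0, -2, 1]].
L³ = P·diag(-1, -1, -125)·P⁻¹ = [[-1, 0, 0], [0, -497, 248], [0, -744, 371]].
The requested entry is -497.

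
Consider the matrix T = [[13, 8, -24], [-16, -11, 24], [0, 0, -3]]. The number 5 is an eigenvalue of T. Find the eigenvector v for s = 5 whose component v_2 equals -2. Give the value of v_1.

T − 5I = [[8, 8, -24], [-16, -16, 24], [0, 0, -8]].
Solving (T − 5I)v = 0 gives the eigenspace spanned by (2, -2, 0).
With v_2 = -2, v = (2, -2, 0), so v_1 = 2.

2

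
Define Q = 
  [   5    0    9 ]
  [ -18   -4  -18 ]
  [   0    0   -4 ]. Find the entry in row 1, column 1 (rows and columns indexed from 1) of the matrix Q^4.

Characteristic polynomial: μ^3 + 3μ^2 - 24μ - 80 = (μ - 5)(μ + 4)^2, so the eigenvalues are -4, -4, 5.
μ=-4: eigenvector (1, -2, -1).
μ=-4: eigenvector (0, 1, 0).
μ=5: eigenvector (1, -2, 0).
P = [[1, 0, 1], [-2, 1, -2], [-1, 0, 0]], D = diag(-4, -4, 5), P⁻¹ = [[0, 0, -1], [2, 1, 0], [1, 0, 1]].
Q⁴ = P·diag(256, 256, 625)·P⁻¹ = [[625, 0, 369], [-738, 256, -738], [0, 0, 256]].
The requested entry is 625.

625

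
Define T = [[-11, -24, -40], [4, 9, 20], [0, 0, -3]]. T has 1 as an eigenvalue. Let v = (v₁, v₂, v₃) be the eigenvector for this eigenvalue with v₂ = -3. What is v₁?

6

T − 1I = [[-12, -24, -40], [4, 8, 20], [0, 0, -4]].
Solving (T − 1I)v = 0 gives the eigenspace spanned by (6, -3, 0).
With v₂ = -3, v = (6, -3, 0), so v₁ = 6.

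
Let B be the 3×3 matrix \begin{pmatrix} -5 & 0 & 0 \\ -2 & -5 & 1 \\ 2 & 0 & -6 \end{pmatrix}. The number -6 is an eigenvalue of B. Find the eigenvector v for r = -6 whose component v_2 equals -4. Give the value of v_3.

4

B + 6I = [[1, 0, 0], [-2, 1, 1], [2, 0, 0]].
Solving (B + 6I)v = 0 gives the eigenspace spanned by (0, -4, 4).
With v_2 = -4, v = (0, -4, 4), so v_3 = 4.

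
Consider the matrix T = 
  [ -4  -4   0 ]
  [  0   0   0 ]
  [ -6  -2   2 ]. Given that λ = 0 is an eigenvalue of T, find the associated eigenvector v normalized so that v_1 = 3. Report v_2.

T = [[-4, -4, 0], [0, 0, 0], [-6, -2, 2]].
Solving (T)v = 0 gives the eigenspace spanned by (3, -3, 6).
With v_1 = 3, v = (3, -3, 6), so v_2 = -3.

-3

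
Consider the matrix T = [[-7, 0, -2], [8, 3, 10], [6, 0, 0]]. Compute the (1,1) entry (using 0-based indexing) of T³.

27

Characteristic polynomial: r^3 + 4r^2 - 9r - 36 = (r - 3)(r + 3)(r + 4), so the eigenvalues are -4, -3, 3.
r=-3: eigenvector (1, 2, -2).
r=-4: eigenvector (2, 2, -3).
r=3: eigenvector (0, 1, 0).
P = [[1, 2, 0], [2, 2, 1], [-2, -3, 0]], D = diag(-3, -4, 3), P⁻¹ = [[-3, 0, -2], [2, 0, 1], [2, 1, 2]].
T³ = P·diag(-27, -64, 27)·P⁻¹ = [[-175, 0, -74], [-40, 27, 34], [222, 0, 84]].
The requested entry is 27.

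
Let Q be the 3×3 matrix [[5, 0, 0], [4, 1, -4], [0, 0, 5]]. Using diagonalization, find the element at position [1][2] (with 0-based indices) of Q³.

-124

Characteristic polynomial: λ^3 - 11λ^2 + 35λ - 25 = (λ - 5)^2(λ - 1), so the eigenvalues are 1, 5, 5.
λ=5: eigenvector (1, 1, 0).
λ=5: eigenvector (1, 0, 1).
λ=1: eigenvector (0, 1, 0).
P = [[1, 1, 0], [1, 0, 1], [0, 1, 0]], D = diag(5, 5, 1), P⁻¹ = [[1, 0, -1], [0, 0, 1], [-1, 1, 1]].
Q³ = P·diag(125, 125, 1)·P⁻¹ = [[125, 0, 0], [124, 1, -124], [0, 0, 125]].
The requested entry is -124.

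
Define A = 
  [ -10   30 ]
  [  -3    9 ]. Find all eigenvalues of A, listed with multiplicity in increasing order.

Characteristic polynomial: p(μ) = μ^2 + μ = μ(μ + 1).
Roots (with multiplicity): -1, 0.

-1, 0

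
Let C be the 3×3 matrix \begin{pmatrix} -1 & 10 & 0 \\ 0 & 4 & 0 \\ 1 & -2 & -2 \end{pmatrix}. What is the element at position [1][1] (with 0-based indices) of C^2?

Characteristic polynomial: r^3 - r^2 - 10r - 8 = (r - 4)(r + 1)(r + 2), so the eigenvalues are -2, -1, 4.
r=-1: eigenvector (1, 0, 1).
r=-2: eigenvector (0, 0, 1).
r=4: eigenvector (2, 1, 0).
P = [[1, 0, 2], [0, 0, 1], [1, 1, 0]], D = diag(-1, -2, 4), P⁻¹ = [[1, -2, 0], [-1, 2, 1], [0, 1, 0]].
C² = P·diag(1, 4, 16)·P⁻¹ = [[1, 30, 0], [0, 16, 0], [-3, 6, 4]].
The requested entry is 16.

16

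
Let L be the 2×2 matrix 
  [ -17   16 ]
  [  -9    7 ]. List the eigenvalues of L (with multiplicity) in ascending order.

Characteristic polynomial: p(s) = s^2 + 10s + 25 = (s + 5)^2.
Roots (with multiplicity): -5, -5.

-5, -5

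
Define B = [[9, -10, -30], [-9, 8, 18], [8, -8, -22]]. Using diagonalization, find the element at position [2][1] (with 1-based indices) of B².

-9

Characteristic polynomial: s^3 + 5s^2 - 8s - 12 = (s - 2)(s + 1)(s + 6), so the eigenvalues are -6, -1, 2.
s=-1: eigenvector (1, 1, 0).
s=2: eigenvector (0, 3, -1).
s=-6: eigenvector (2, 0, 1).
P = [[1, 0, 2], [1, 3, 0], [0, -1, 1]], D = diag(-1, 2, -6), P⁻¹ = [[3, -2, -6], [-1, 1, 2], [-1, 1, 3]].
B² = P·diag(1, 4, 36)·P⁻¹ = [[-69, 70, 210], [-9, 10, 18], [-32, 32, 100]].
The requested entry is -9.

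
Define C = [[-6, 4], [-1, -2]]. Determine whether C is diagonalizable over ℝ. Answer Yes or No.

No

Characteristic polynomial: p(λ) = λ^2 + 8λ + 16 = (λ + 4)^2.
λ = -4 has algebraic multiplicity 2; rank(C + 4I) = 1, so geometric multiplicity = 1.
Geometric multiplicity < algebraic multiplicity, so C is not diagonalizable.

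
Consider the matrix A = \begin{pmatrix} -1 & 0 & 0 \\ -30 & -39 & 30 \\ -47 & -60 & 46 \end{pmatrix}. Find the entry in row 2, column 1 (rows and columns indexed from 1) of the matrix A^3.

Characteristic polynomial: μ^3 - 6μ^2 - μ + 6 = (μ - 6)(μ - 1)(μ + 1), so the eigenvalues are -1, 1, 6.
μ=-1: eigenvector (1, 0, 1).
μ=1: eigenvector (0, 3, 4).
μ=6: eigenvector (0, 2, 3).
P = [[1, 0, 0], [0, 3, 2], [1, 4, 3]], D = diag(-1, 1, 6), P⁻¹ = [[1, 0, 0], [2, 3, -2], [-3, -4, 3]].
A³ = P·diag(-1, 1, 216)·P⁻¹ = [[-1, 0, 0], [-1290, -1719, 1290], [-1937, -2580, 1936]].
The requested entry is -1290.

-1290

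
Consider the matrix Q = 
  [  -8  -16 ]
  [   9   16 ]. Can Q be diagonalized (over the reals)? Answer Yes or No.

No

Characteristic polynomial: p(μ) = μ^2 - 8μ + 16 = (μ - 4)^2.
μ = 4 has algebraic multiplicity 2; rank(Q − 4I) = 1, so geometric multiplicity = 1.
Geometric multiplicity < algebraic multiplicity, so Q is not diagonalizable.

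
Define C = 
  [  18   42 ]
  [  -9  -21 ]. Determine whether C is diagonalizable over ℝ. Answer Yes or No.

Yes

Characteristic polynomial: p(s) = s^2 + 3s = s(s + 3).
All 2 eigenvalues are distinct, so C is diagonalizable.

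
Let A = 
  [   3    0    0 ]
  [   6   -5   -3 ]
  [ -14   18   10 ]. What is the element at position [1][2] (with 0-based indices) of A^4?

Characteristic polynomial: λ^3 - 8λ^2 + 19λ - 12 = (λ - 4)(λ - 3)(λ - 1), so the eigenvalues are 1, 3, 4.
λ=3: eigenvector (1, 0, 2).
λ=4: eigenvector (0, -1, 3).
λ=1: eigenvector (0, 1, -2).
P = [[1, 0, 0], [0, -1, 1], [2, 3, -2]], D = diag(3, 4, 1), P⁻¹ = [[1, 0, 0], [-2, 2, 1], [-2, 3, 1]].
A⁴ = P·diag(81, 256, 1)·P⁻¹ = [[81, 0, 0], [510, -509, -255], [-1370, 1530, 766]].
The requested entry is -255.

-255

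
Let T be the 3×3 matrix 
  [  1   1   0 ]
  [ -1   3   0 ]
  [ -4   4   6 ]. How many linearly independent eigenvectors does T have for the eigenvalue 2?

T − 2I = [[-1, 1, 0], [-1, 1, 0], [-4, 4, 4]].
This matrix has rank 2, so its null space has dimension 3 − 2 = 1.

1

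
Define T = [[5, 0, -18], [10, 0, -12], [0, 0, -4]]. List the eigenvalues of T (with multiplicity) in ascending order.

-4, 0, 5

Characteristic polynomial: p(μ) = μ^3 - μ^2 - 20μ = μ(μ - 5)(μ + 4).
Roots (with multiplicity): -4, 0, 5.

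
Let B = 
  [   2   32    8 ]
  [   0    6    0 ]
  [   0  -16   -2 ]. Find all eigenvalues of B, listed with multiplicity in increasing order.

Characteristic polynomial: p(r) = r^3 - 6r^2 - 4r + 24 = (r - 6)(r - 2)(r + 2).
Roots (with multiplicity): -2, 2, 6.

-2, 2, 6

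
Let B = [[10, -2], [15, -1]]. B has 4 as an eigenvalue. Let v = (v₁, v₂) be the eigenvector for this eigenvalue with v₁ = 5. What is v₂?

B − 4I = [[6, -2], [15, -5]].
Solving (B − 4I)v = 0 gives the eigenspace spanned by (5, 15).
With v₁ = 5, v = (5, 15), so v₂ = 15.

15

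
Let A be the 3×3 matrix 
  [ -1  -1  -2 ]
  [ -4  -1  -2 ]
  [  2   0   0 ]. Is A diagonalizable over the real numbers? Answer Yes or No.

Characteristic polynomial: p(r) = r^3 + 2r^2 + r = r(r + 1)^2.
r = -1 has algebraic multiplicity 2; rank(A + 1I) = 2, so geometric multiplicity = 1.
Geometric multiplicity < algebraic multiplicity, so A is not diagonalizable.

No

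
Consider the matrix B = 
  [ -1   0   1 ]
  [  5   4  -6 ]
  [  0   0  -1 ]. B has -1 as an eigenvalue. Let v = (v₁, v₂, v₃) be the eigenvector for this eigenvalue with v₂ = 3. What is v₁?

-3

B + 1I = [[0, 0, 1], [5, 5, -6], [0, 0, 0]].
Solving (B + 1I)v = 0 gives the eigenspace spanned by (-3, 3, 0).
With v₂ = 3, v = (-3, 3, 0), so v₁ = -3.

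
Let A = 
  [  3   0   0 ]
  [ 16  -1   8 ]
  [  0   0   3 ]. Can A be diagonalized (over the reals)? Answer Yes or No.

Yes

Characteristic polynomial: p(s) = s^3 - 5s^2 + 3s + 9 = (s - 3)^2(s + 1).
s = 3 has algebraic multiplicity 2; rank(A − 3I) = 1, so geometric multiplicity = 2.
Every eigenvalue has geometric = algebraic multiplicity, so A is diagonalizable.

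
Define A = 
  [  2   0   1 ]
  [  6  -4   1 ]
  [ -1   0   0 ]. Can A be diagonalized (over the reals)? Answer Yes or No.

No

Characteristic polynomial: p(λ) = λ^3 + 2λ^2 - 7λ + 4 = (λ - 1)^2(λ + 4).
λ = 1 has algebraic multiplicity 2; rank(A − 1I) = 2, so geometric multiplicity = 1.
Geometric multiplicity < algebraic multiplicity, so A is not diagonalizable.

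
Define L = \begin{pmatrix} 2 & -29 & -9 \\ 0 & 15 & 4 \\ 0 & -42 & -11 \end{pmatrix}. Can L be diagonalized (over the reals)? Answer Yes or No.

Characteristic polynomial: p(s) = s^3 - 6s^2 + 11s - 6 = (s - 3)(s - 2)(s - 1).
All 3 eigenvalues are distinct, so L is diagonalizable.

Yes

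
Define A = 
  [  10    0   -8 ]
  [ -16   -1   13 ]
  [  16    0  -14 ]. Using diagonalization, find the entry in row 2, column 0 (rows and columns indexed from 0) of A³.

Characteristic polynomial: r^3 + 5r^2 - 8r - 12 = (r - 2)(r + 1)(r + 6), so the eigenvalues are -6, -1, 2.
r=2: eigenvector (1, -1, 1).
r=-1: eigenvector (0, 1, 0).
r=-6: eigenvector (1, -2, 2).
P = [[1, 0, 1], [-1, 1, -2], [1, 0, 2]], D = diag(2, -1, -6), P⁻¹ = [[2, 0, -1], [0, 1, 1], [-1, 0, 1]].
A³ = P·diag(8, -1, -216)·P⁻¹ = [[232, 0, -224], [-448, -1, 439], [448, 0, -440]].
The requested entry is 448.

448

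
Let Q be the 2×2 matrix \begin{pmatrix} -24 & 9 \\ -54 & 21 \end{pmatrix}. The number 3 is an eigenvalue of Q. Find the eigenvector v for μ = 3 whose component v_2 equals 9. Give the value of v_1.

3

Q − 3I = [[-27, 9], [-54, 18]].
Solving (Q − 3I)v = 0 gives the eigenspace spanned by (3, 9).
With v_2 = 9, v = (3, 9), so v_1 = 3.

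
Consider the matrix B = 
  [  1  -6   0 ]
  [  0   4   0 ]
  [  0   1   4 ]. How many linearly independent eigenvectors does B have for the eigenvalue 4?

1

B − 4I = [[-3, -6, 0], [0, 0, 0], [0, 1, 0]].
This matrix has rank 2, so its null space has dimension 3 − 2 = 1.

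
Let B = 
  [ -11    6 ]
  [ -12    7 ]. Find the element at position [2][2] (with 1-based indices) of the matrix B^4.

Characteristic polynomial: λ^2 + 4λ - 5 = (λ - 1)(λ + 5), so the eigenvalues are -5, 1.
λ=1: eigenvector (-1, -2).
λ=-5: eigenvector (-1, -1).
P = [[-1, -1], [-2, -1]], D = diag(1, -5), P⁻¹ = [[1, -1], [-2, 1]].
B⁴ = P·diag(1, 625)·P⁻¹ = [[1249, -624], [1248, -623]].
The requested entry is -623.

-623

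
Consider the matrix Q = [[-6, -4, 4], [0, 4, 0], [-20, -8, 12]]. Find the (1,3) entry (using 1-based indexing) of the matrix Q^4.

480

Characteristic polynomial: λ^3 - 10λ^2 + 32λ - 32 = (λ - 4)^2(λ - 2), so the eigenvalues are 2, 4, 4.
λ=2: eigenvector (1, 0, 2).
λ=4: eigenvector (0, 1, 1).
λ=4: eigenvector (2, 0, 5).
P = [[1, 0, 2], [0, 1, 0], [2, 1, 5]], D = diag(2, 4, 4), P⁻¹ = [[5, 2, -2], [0, 1, 0], [-2, -1, 1]].
Q⁴ = P·diag(16, 256, 256)·P⁻¹ = [[-944, -480, 480], [0, 256, 0], [-2400, -960, 1216]].
The requested entry is 480.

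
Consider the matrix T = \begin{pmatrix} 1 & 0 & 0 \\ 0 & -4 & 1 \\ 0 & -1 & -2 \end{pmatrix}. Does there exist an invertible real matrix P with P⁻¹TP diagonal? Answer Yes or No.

No

Characteristic polynomial: p(λ) = λ^3 + 5λ^2 + 3λ - 9 = (λ - 1)(λ + 3)^2.
λ = -3 has algebraic multiplicity 2; rank(T + 3I) = 2, so geometric multiplicity = 1.
Geometric multiplicity < algebraic multiplicity, so T is not diagonalizable.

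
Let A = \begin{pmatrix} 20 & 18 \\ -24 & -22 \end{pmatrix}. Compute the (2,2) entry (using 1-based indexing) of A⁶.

16192

Characteristic polynomial: t^2 + 2t - 8 = (t - 2)(t + 4), so the eigenvalues are -4, 2.
t=2: eigenvector (1, -1).
t=-4: eigenvector (-3, 4).
P = [[1, -3], [-1, 4]], D = diag(2, -4), P⁻¹ = [[4, 3], [1, 1]].
A⁶ = P·diag(64, 4096)·P⁻¹ = [[-12032, -12096], [16128, 16192]].
The requested entry is 16192.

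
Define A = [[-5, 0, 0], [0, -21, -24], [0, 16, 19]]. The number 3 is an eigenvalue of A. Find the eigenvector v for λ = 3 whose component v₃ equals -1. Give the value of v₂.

1

A − 3I = [[-8, 0, 0], [0, -24, -24], [0, 16, 16]].
Solving (A − 3I)v = 0 gives the eigenspace spanned by (0, 1, -1).
With v₃ = -1, v = (0, 1, -1), so v₂ = 1.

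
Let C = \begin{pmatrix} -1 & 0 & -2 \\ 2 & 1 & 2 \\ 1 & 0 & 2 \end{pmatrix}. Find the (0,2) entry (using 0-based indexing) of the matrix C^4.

Characteristic polynomial: λ^3 - 2λ^2 + λ = λ(λ - 1)^2, so the eigenvalues are 0, 1, 1.
λ=1: eigenvector (-1, 2, 1).
λ=1: eigenvector (0, 1, 0).
λ=0: eigenvector (-2, 2, 1).
P = [[-1, 0, -2], [2, 1, 2], [1, 0, 1]], D = diag(1, 1, 0), P⁻¹ = [[1, 0, 2], [0, 1, -2], [-1, 0, -1]].
C⁴ = P·diag(1, 1, 0)·P⁻¹ = [[-1, 0, -2], [2, 1, 2], [1, 0, 2]].
The requested entry is -2.

-2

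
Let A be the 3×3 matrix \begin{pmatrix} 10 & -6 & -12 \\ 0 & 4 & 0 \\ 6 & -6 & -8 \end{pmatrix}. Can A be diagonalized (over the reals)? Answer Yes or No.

Characteristic polynomial: p(μ) = μ^3 - 6μ^2 + 32 = (μ - 4)^2(μ + 2).
μ = 4 has algebraic multiplicity 2; rank(A − 4I) = 1, so geometric multiplicity = 2.
Every eigenvalue has geometric = algebraic multiplicity, so A is diagonalizable.

Yes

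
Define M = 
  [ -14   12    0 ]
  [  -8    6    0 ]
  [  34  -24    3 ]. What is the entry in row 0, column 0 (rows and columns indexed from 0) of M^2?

100

Characteristic polynomial: μ^3 + 5μ^2 - 12μ - 36 = (μ - 3)(μ + 2)(μ + 6), so the eigenvalues are -6, -2, 3.
μ=-6: eigenvector (3, 2, -6).
μ=-2: eigenvector (1, 1, -2).
μ=3: eigenvector (0, 0, 1).
P = [[3, 1, 0], [2, 1, 0], [-6, -2, 1]], D = diag(-6, -2, 3), P⁻¹ = [[1, -1, 0], [-2, 3, 0], [2, 0, 1]].
M² = P·diag(36, 4, 9)·P⁻¹ = [[100, -96, 0], [64, -60, 0], [-182, 192, 9]].
The requested entry is 100.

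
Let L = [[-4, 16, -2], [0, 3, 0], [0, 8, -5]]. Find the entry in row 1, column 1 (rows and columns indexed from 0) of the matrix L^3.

27

Characteristic polynomial: λ^3 + 6λ^2 - 7λ - 60 = (λ - 3)(λ + 4)(λ + 5), so the eigenvalues are -5, -4, 3.
λ=3: eigenvector (2, 1, 1).
λ=-5: eigenvector (-2, 0, -1).
λ=-4: eigenvector (1, 0, 0).
P = [[2, -2, 1], [1, 0, 0], [1, -1, 0]], D = diag(3, -5, -4), P⁻¹ = [[0, 1, 0], [0, 1, -1], [1, 0, -2]].
L³ = P·diag(27, -125, -64)·P⁻¹ = [[-64, 304, -122], [0, 27, 0], [0, 152, -125]].
The requested entry is 27.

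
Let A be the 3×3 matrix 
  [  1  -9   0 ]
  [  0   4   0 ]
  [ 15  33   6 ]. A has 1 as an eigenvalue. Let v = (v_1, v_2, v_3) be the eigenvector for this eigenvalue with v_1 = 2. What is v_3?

A − 1I = [[0, -9, 0], [0, 3, 0], [15, 33, 5]].
Solving (A − 1I)v = 0 gives the eigenspace spanned by (2, 0, -6).
With v_1 = 2, v = (2, 0, -6), so v_3 = -6.

-6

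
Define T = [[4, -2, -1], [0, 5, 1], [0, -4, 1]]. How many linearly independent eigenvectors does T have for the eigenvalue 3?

1

T − 3I = [[1, -2, -1], [0, 2, 1], [0, -4, -2]].
This matrix has rank 2, so its null space has dimension 3 − 2 = 1.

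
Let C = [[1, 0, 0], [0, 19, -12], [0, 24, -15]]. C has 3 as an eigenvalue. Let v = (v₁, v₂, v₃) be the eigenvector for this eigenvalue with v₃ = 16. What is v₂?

C − 3I = [[-2, 0, 0], [0, 16, -12], [0, 24, -18]].
Solving (C − 3I)v = 0 gives the eigenspace spanned by (0, 12, 16).
With v₃ = 16, v = (0, 12, 16), so v₂ = 12.

12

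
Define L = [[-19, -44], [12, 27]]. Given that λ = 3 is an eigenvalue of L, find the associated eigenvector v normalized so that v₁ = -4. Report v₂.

2

L − 3I = [[-22, -44], [12, 24]].
Solving (L − 3I)v = 0 gives the eigenspace spanned by (-4, 2).
With v₁ = -4, v = (-4, 2), so v₂ = 2.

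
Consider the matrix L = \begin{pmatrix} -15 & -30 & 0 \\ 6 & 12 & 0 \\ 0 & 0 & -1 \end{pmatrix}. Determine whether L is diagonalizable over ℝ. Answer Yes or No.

Yes

Characteristic polynomial: p(t) = t^3 + 4t^2 + 3t = t(t + 1)(t + 3).
All 3 eigenvalues are distinct, so L is diagonalizable.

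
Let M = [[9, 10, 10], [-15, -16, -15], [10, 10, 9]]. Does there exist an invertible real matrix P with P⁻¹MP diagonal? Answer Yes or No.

Characteristic polynomial: p(λ) = λ^3 - 2λ^2 - 7λ - 4 = (λ - 4)(λ + 1)^2.
λ = -1 has algebraic multiplicity 2; rank(M + 1I) = 1, so geometric multiplicity = 2.
Every eigenvalue has geometric = algebraic multiplicity, so M is diagonalizable.

Yes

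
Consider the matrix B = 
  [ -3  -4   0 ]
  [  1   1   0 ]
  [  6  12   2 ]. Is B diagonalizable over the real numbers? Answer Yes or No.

Characteristic polynomial: p(s) = s^3 - 3s - 2 = (s - 2)(s + 1)^2.
s = -1 has algebraic multiplicity 2; rank(B + 1I) = 2, so geometric multiplicity = 1.
Geometric multiplicity < algebraic multiplicity, so B is not diagonalizable.

No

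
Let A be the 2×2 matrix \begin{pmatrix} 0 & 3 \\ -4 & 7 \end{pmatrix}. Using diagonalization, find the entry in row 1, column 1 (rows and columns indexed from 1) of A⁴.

Characteristic polynomial: r^2 - 7r + 12 = (r - 4)(r - 3), so the eigenvalues are 3, 4.
r=4: eigenvector (3, 4).
r=3: eigenvector (1, 1).
P = [[3, 1], [4, 1]], D = diag(4, 3), P⁻¹ = [[-1, 1], [4, -3]].
A⁴ = P·diag(256, 81)·P⁻¹ = [[-444, 525], [-700, 781]].
The requested entry is -444.

-444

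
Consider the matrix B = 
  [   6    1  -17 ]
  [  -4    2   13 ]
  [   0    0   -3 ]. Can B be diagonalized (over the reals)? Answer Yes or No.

Characteristic polynomial: p(μ) = μ^3 - 5μ^2 - 8μ + 48 = (μ - 4)^2(μ + 3).
μ = 4 has algebraic multiplicity 2; rank(B − 4I) = 2, so geometric multiplicity = 1.
Geometric multiplicity < algebraic multiplicity, so B is not diagonalizable.

No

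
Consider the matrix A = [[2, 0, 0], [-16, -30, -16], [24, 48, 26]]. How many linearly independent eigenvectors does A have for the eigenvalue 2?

A − 2I = [[0, 0, 0], [-16, -32, -16], [24, 48, 24]].
This matrix has rank 1, so its null space has dimension 3 − 1 = 2.

2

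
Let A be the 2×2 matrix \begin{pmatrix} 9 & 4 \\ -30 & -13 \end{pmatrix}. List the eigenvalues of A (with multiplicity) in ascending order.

-3, -1

Characteristic polynomial: p(λ) = λ^2 + 4λ + 3 = (λ + 1)(λ + 3).
Roots (with multiplicity): -3, -1.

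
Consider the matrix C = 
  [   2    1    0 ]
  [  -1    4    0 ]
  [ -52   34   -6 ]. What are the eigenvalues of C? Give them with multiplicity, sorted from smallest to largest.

Characteristic polynomial: p(μ) = μ^3 - 27μ + 54 = (μ - 3)^2(μ + 6).
Roots (with multiplicity): -6, 3, 3.

-6, 3, 3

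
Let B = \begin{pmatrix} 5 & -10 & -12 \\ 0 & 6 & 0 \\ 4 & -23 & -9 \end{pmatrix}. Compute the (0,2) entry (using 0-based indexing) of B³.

Characteristic polynomial: λ^3 - 2λ^2 - 21λ - 18 = (λ - 6)(λ + 1)(λ + 3), so the eigenvalues are -3, -1, 6.
λ=-3: eigenvector (-3, 0, -2).
λ=6: eigenvector (2, 1, -1).
λ=-1: eigenvector (2, 0, 1).
P = [[-3, 2, 2], [0, 1, 0], [-2, -1, 1]], D = diag(-3, 6, -1), P⁻¹ = [[1, -4, -2], [0, 1, 0], [2, -7, -3]].
B³ = P·diag(-27, 216, -1)·P⁻¹ = [[77, 122, -156], [0, 216, 0], [52, -425, -105]].
The requested entry is -156.

-156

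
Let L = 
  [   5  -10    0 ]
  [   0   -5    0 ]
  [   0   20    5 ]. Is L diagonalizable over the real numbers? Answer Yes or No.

Yes

Characteristic polynomial: p(t) = t^3 - 5t^2 - 25t + 125 = (t - 5)^2(t + 5).
t = 5 has algebraic multiplicity 2; rank(L − 5I) = 1, so geometric multiplicity = 2.
Every eigenvalue has geometric = algebraic multiplicity, so L is diagonalizable.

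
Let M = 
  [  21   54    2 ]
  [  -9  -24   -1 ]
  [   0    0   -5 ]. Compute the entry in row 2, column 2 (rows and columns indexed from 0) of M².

25

Characteristic polynomial: μ^3 + 8μ^2 - 3μ - 90 = (μ - 3)(μ + 5)(μ + 6), so the eigenvalues are -6, -5, 3.
μ=3: eigenvector (3, -1, 0).
μ=-6: eigenvector (-2, 1, 0).
μ=-5: eigenvector (2, -1, 1).
P = [[3, -2, 2], [-1, 1, -1], [0, 0, 1]], D = diag(3, -6, -5), P⁻¹ = [[1, 2, 0], [1, 3, 1], [0, 0, 1]].
M² = P·diag(9, 36, 25)·P⁻¹ = [[-45, -162, -22], [27, 90, 11], [0, 0, 25]].
The requested entry is 25.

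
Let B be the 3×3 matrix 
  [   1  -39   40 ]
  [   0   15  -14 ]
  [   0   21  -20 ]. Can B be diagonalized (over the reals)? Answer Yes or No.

No

Characteristic polynomial: p(λ) = λ^3 + 4λ^2 - 11λ + 6 = (λ - 1)^2(λ + 6).
λ = 1 has algebraic multiplicity 2; rank(B − 1I) = 2, so geometric multiplicity = 1.
Geometric multiplicity < algebraic multiplicity, so B is not diagonalizable.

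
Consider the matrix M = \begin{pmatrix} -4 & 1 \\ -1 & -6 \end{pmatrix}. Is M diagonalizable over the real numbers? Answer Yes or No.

No

Characteristic polynomial: p(μ) = μ^2 + 10μ + 25 = (μ + 5)^2.
μ = -5 has algebraic multiplicity 2; rank(M + 5I) = 1, so geometric multiplicity = 1.
Geometric multiplicity < algebraic multiplicity, so M is not diagonalizable.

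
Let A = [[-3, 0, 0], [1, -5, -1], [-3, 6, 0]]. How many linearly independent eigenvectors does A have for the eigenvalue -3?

2

A + 3I = [[0, 0, 0], [1, -2, -1], [-3, 6, 3]].
This matrix has rank 1, so its null space has dimension 3 − 1 = 2.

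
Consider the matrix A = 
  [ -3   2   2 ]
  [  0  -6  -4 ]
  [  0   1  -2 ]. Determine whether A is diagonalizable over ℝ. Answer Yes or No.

No

Characteristic polynomial: p(λ) = λ^3 + 11λ^2 + 40λ + 48 = (λ + 3)(λ + 4)^2.
λ = -4 has algebraic multiplicity 2; rank(A + 4I) = 2, so geometric multiplicity = 1.
Geometric multiplicity < algebraic multiplicity, so A is not diagonalizable.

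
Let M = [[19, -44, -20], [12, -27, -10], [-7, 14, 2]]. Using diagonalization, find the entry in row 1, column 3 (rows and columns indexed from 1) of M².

20

Characteristic polynomial: μ^3 + 6μ^2 - μ - 30 = (μ - 2)(μ + 3)(μ + 5), so the eigenvalues are -5, -3, 2.
μ=-5: eigenvector (-1, -1, 1).
μ=-3: eigenvector (2, 1, 0).
μ=2: eigenvector (-4, -2, 1).
P = [[-1, 2, -4], [-1, 1, -2], [1, 0, 1]], D = diag(-5, -3, 2), P⁻¹ = [[1, -2, 0], [-1, 3, 2], [-1, 2, 1]].
M² = P·diag(25, 9, 4)·P⁻¹ = [[-27, 72, 20], [-26, 61, 10], [21, -42, 4]].
The requested entry is 20.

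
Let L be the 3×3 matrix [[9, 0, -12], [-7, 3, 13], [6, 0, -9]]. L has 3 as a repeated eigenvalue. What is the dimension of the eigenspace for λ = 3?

1

L − 3I = [[6, 0, -12], [-7, 0, 13], [6, 0, -12]].
This matrix has rank 2, so its null space has dimension 3 − 2 = 1.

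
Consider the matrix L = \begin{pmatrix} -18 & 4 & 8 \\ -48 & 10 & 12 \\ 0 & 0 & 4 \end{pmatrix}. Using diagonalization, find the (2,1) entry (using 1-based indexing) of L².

384

Characteristic polynomial: μ^3 + 4μ^2 - 20μ - 48 = (μ - 4)(μ + 2)(μ + 6), so the eigenvalues are -6, -2, 4.
μ=-2: eigenvector (1, 4, 0).
μ=-6: eigenvector (1, 3, 0).
μ=4: eigenvector (0, -2, 1).
P = [[1, 1, 0], [4, 3, -2], [0, 0, 1]], D = diag(-2, -6, 4), P⁻¹ = [[-3, 1, 2], [4, -1, -2], [0, 0, 1]].
L² = P·diag(4, 36, 16)·P⁻¹ = [[132, -32, -64], [384, -92, -216], [0, 0, 16]].
The requested entry is 384.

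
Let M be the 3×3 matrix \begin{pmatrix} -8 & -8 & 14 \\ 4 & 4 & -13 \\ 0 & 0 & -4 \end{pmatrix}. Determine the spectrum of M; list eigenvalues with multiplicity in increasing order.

-4, -4, 0

Characteristic polynomial: p(λ) = λ^3 + 8λ^2 + 16λ = λ(λ + 4)^2.
Roots (with multiplicity): -4, -4, 0.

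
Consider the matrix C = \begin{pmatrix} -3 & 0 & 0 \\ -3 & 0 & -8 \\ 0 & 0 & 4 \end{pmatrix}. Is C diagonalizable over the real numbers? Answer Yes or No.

Yes

Characteristic polynomial: p(μ) = μ^3 - μ^2 - 12μ = μ(μ - 4)(μ + 3).
All 3 eigenvalues are distinct, so C is diagonalizable.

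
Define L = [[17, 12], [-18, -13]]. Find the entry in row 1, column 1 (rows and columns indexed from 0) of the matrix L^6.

Characteristic polynomial: μ^2 - 4μ - 5 = (μ - 5)(μ + 1), so the eigenvalues are -1, 5.
μ=5: eigenvector (1, -1).
μ=-1: eigenvector (-2, 3).
P = [[1, -2], [-1, 3]], D = diag(5, -1), P⁻¹ = [[3, 2], [1, 1]].
L⁶ = P·diag(15625, 1)·P⁻¹ = [[46873, 31248], [-46872, -31247]].
The requested entry is -31247.

-31247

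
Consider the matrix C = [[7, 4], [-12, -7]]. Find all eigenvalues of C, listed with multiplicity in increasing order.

-1, 1

Characteristic polynomial: p(s) = s^2 - 1 = (s - 1)(s + 1).
Roots (with multiplicity): -1, 1.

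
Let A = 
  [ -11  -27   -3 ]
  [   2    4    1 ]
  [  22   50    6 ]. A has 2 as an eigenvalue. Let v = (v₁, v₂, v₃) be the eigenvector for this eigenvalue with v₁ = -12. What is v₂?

4

A − 2I = [[-13, -27, -3], [2, 2, 1], [22, 50, 4]].
Solving (A − 2I)v = 0 gives the eigenspace spanned by (-12, 4, 16).
With v₁ = -12, v = (-12, 4, 16), so v₂ = 4.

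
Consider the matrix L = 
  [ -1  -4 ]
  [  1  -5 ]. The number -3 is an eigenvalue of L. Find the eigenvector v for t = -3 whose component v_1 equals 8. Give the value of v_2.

4

L + 3I = [[2, -4], [1, -2]].
Solving (L + 3I)v = 0 gives the eigenspace spanned by (8, 4).
With v_1 = 8, v = (8, 4), so v_2 = 4.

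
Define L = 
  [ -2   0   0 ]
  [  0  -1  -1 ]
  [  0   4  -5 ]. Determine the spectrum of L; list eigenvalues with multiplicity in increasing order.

-3, -3, -2

Characteristic polynomial: p(λ) = λ^3 + 8λ^2 + 21λ + 18 = (λ + 2)(λ + 3)^2.
Roots (with multiplicity): -3, -3, -2.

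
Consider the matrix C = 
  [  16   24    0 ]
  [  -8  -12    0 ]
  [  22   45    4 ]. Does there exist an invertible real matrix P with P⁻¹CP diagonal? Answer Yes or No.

Characteristic polynomial: p(r) = r^3 - 8r^2 + 16r = r(r - 4)^2.
r = 4 has algebraic multiplicity 2; rank(C − 4I) = 2, so geometric multiplicity = 1.
Geometric multiplicity < algebraic multiplicity, so C is not diagonalizable.

No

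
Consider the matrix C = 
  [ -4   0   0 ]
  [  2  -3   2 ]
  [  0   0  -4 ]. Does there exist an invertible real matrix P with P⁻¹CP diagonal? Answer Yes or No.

Characteristic polynomial: p(r) = r^3 + 11r^2 + 40r + 48 = (r + 3)(r + 4)^2.
r = -4 has algebraic multiplicity 2; rank(C + 4I) = 1, so geometric multiplicity = 2.
Every eigenvalue has geometric = algebraic multiplicity, so C is diagonalizable.

Yes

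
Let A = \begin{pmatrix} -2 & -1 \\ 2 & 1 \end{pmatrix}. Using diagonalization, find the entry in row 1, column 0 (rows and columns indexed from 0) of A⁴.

Characteristic polynomial: μ^2 + μ = μ(μ + 1), so the eigenvalues are -1, 0.
μ=0: eigenvector (-1, 2).
μ=-1: eigenvector (1, -1).
P = [[-1, 1], [2, -1]], D = diag(0, -1), P⁻¹ = [[1, 1], [2, 1]].
A⁴ = P·diag(0, 1)·P⁻¹ = [[2, 1], [-2, -1]].
The requested entry is -2.

-2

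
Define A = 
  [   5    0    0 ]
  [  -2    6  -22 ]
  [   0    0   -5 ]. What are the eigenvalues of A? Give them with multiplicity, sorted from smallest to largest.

Characteristic polynomial: p(λ) = λ^3 - 6λ^2 - 25λ + 150 = (λ - 6)(λ - 5)(λ + 5).
Roots (with multiplicity): -5, 5, 6.

-5, 5, 6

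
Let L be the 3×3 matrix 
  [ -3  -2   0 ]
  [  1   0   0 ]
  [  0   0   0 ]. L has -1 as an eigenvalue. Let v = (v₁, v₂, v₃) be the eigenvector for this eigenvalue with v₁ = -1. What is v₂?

L + 1I = [[-2, -2, 0], [1, 1, 0], [0, 0, 1]].
Solving (L + 1I)v = 0 gives the eigenspace spanned by (-1, 1, 0).
With v₁ = -1, v = (-1, 1, 0), so v₂ = 1.

1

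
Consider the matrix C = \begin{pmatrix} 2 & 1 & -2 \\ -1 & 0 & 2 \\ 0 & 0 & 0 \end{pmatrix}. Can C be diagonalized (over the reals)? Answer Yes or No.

No

Characteristic polynomial: p(t) = t^3 - 2t^2 + t = t(t - 1)^2.
t = 1 has algebraic multiplicity 2; rank(C − 1I) = 2, so geometric multiplicity = 1.
Geometric multiplicity < algebraic multiplicity, so C is not diagonalizable.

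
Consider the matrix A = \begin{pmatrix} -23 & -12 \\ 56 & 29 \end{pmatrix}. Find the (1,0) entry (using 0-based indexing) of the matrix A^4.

8736

Characteristic polynomial: r^2 - 6r + 5 = (r - 5)(r - 1), so the eigenvalues are 1, 5.
r=5: eigenvector (-3, 7).
r=1: eigenvector (1, -2).
P = [[-3, 1], [7, -2]], D = diag(5, 1), P⁻¹ = [[2, 1], [7, 3]].
A⁴ = P·diag(625, 1)·P⁻¹ = [[-3743, -1872], [8736, 4369]].
The requested entry is 8736.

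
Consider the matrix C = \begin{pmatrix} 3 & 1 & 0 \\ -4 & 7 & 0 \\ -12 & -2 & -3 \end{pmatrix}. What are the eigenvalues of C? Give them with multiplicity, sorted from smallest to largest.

Characteristic polynomial: p(r) = r^3 - 7r^2 - 5r + 75 = (r - 5)^2(r + 3).
Roots (with multiplicity): -3, 5, 5.

-3, 5, 5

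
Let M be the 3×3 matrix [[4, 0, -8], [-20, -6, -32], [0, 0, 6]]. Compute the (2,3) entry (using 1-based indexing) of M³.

Characteristic polynomial: μ^3 - 4μ^2 - 36μ + 144 = (μ - 6)(μ - 4)(μ + 6), so the eigenvalues are -6, 4, 6.
μ=4: eigenvector (1, -2, 0).
μ=-6: eigenvector (0, 1, 0).
μ=6: eigenvector (-4, 4, 1).
P = [[1, 0, -4], [-2, 1, 4], [0, 0, 1]], D = diag(4, -6, 6), P⁻¹ = [[1, 0, 4], [2, 1, 4], [0, 0, 1]].
M³ = P·diag(64, -216, 216)·P⁻¹ = [[64, 0, -608], [-560, -216, -512], [0, 0, 216]].
The requested entry is -512.

-512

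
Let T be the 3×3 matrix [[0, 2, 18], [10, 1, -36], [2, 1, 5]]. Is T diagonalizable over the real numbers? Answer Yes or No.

No

Characteristic polynomial: p(μ) = μ^3 - 6μ^2 - 15μ + 100 = (μ - 5)^2(μ + 4).
μ = 5 has algebraic multiplicity 2; rank(T − 5I) = 2, so geometric multiplicity = 1.
Geometric multiplicity < algebraic multiplicity, so T is not diagonalizable.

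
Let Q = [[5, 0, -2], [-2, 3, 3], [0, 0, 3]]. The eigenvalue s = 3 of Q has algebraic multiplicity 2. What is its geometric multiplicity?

Q − 3I = [[2, 0, -2], [-2, 0, 3], [0, 0, 0]].
This matrix has rank 2, so its null space has dimension 3 − 2 = 1.

1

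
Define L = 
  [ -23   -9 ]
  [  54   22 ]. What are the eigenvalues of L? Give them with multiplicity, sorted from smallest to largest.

-5, 4

Characteristic polynomial: p(t) = t^2 + t - 20 = (t - 4)(t + 5).
Roots (with multiplicity): -5, 4.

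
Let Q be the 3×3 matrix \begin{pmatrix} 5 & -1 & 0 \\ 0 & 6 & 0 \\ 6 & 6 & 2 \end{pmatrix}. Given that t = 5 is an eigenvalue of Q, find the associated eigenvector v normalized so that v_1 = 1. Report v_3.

Q − 5I = [[0, -1, 0], [0, 1, 0], [6, 6, -3]].
Solving (Q − 5I)v = 0 gives the eigenspace spanned by (1, 0, 2).
With v_1 = 1, v = (1, 0, 2), so v_3 = 2.

2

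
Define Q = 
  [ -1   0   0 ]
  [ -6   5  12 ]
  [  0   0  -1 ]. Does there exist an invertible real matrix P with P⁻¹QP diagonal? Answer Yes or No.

Yes

Characteristic polynomial: p(μ) = μ^3 - 3μ^2 - 9μ - 5 = (μ - 5)(μ + 1)^2.
μ = -1 has algebraic multiplicity 2; rank(Q + 1I) = 1, so geometric multiplicity = 2.
Every eigenvalue has geometric = algebraic multiplicity, so Q is diagonalizable.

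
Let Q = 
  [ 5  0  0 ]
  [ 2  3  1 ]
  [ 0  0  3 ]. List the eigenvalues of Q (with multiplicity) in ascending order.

3, 3, 5

Characteristic polynomial: p(μ) = μ^3 - 11μ^2 + 39μ - 45 = (μ - 5)(μ - 3)^2.
Roots (with multiplicity): 3, 3, 5.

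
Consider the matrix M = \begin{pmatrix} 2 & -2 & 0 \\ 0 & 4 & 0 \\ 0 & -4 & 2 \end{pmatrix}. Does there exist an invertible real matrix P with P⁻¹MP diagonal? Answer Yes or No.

Characteristic polynomial: p(s) = s^3 - 8s^2 + 20s - 16 = (s - 4)(s - 2)^2.
s = 2 has algebraic multiplicity 2; rank(M − 2I) = 1, so geometric multiplicity = 2.
Every eigenvalue has geometric = algebraic multiplicity, so M is diagonalizable.

Yes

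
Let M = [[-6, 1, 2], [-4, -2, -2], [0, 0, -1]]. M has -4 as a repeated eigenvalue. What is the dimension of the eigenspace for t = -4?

1

M + 4I = [[-2, 1, 2], [-4, 2, -2], [0, 0, 3]].
This matrix has rank 2, so its null space has dimension 3 − 2 = 1.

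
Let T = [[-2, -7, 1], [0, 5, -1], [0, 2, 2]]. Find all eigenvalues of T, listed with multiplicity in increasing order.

Characteristic polynomial: p(μ) = μ^3 - 5μ^2 - 2μ + 24 = (μ - 4)(μ - 3)(μ + 2).
Roots (with multiplicity): -2, 3, 4.

-2, 3, 4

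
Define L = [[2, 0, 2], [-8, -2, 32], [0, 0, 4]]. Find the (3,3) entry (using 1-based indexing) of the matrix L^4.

256

Characteristic polynomial: r^3 - 4r^2 - 4r + 16 = (r - 4)(r - 2)(r + 2), so the eigenvalues are -2, 2, 4.
r=2: eigenvector (1, -2, 0).
r=-2: eigenvector (0, 1, 0).
r=4: eigenvector (1, 4, 1).
P = [[1, 0, 1], [-2, 1, 4], [0, 0, 1]], D = diag(2, -2, 4), P⁻¹ = [[1, 0, -1], [2, 1, -6], [0, 0, 1]].
L⁴ = P·diag(16, 16, 256)·P⁻¹ = [[16, 0, 240], [0, 16, 960], [0, 0, 256]].
The requested entry is 256.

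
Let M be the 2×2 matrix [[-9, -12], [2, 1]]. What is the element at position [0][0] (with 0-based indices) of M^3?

Characteristic polynomial: λ^2 + 8λ + 15 = (λ + 3)(λ + 5), so the eigenvalues are -5, -3.
λ=-5: eigenvector (3, -1).
λ=-3: eigenvector (-2, 1).
P = [[3, -2], [-1, 1]], D = diag(-5, -3), P⁻¹ = [[1, 2], [1, 3]].
M³ = P·diag(-125, -27)·P⁻¹ = [[-321, -588], [98, 169]].
The requested entry is -321.

-321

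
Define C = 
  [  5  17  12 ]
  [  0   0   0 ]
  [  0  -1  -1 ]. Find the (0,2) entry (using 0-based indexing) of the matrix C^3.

Characteristic polynomial: s^3 - 4s^2 - 5s = s(s - 5)(s + 1), so the eigenvalues are -1, 0, 5.
s=5: eigenvector (1, 0, 0).
s=0: eigenvector (-1, 1, -1).
s=-1: eigenvector (-2, 0, 1).
P = [[1, -1, -2], [0, 1, 0], [0, -1, 1]], D = diag(5, 0, -1), P⁻¹ = [[1, 3, 2], [0, 1, 0], [0, 1, 1]].
C³ = P·diag(125, 0, -1)·P⁻¹ = [[125, 377, 252], [0, 0, 0], [0, -1, -1]].
The requested entry is 252.

252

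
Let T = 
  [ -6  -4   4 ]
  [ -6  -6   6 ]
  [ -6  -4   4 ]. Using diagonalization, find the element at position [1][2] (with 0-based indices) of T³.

216

Characteristic polynomial: s^3 + 8s^2 + 12s = s(s + 2)(s + 6), so the eigenvalues are -6, -2, 0.
s=-6: eigenvector (1, 1, 1).
s=0: eigenvector (0, -1, -1).
s=-2: eigenvector (1, 0, 1).
P = [[1, 0, 1], [1, -1, 0], [1, -1, 1]], D = diag(-6, 0, -2), P⁻¹ = [[1, 1, -1], [1, 0, -1], [0, -1, 1]].
T³ = P·diag(-216, 0, -8)·P⁻¹ = [[-216, -208, 208], [-216, -216, 216], [-216, -208, 208]].
The requested entry is 216.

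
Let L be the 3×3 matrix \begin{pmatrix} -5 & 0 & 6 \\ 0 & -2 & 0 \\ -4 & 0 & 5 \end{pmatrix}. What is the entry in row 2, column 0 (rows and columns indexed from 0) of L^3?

Characteristic polynomial: r^3 + 2r^2 - r - 2 = (r - 1)(r + 1)(r + 2), so the eigenvalues are -2, -1, 1.
r=-1: eigenvector (3, 0, 2).
r=-2: eigenvector (0, 1, 0).
r=1: eigenvector (1, 0, 1).
P = [[3, 0, 1], [0, 1, 0], [2, 0, 1]], D = diag(-1, -2, 1), P⁻¹ = [[1, 0, -1], [0, 1, 0], [-2, 0, 3]].
L³ = P·diag(-1, -8, 1)·P⁻¹ = [[-5, 0, 6], [0, -8, 0], [-4, 0, 5]].
The requested entry is -4.

-4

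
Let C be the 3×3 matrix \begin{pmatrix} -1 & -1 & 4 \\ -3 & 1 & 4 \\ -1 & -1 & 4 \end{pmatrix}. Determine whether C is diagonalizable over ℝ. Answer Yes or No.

No

Characteristic polynomial: p(μ) = μ^3 - 4μ^2 + 4μ = μ(μ - 2)^2.
μ = 2 has algebraic multiplicity 2; rank(C − 2I) = 2, so geometric multiplicity = 1.
Geometric multiplicity < algebraic multiplicity, so C is not diagonalizable.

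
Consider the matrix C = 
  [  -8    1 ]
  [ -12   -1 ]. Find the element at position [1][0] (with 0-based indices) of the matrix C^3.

-732

Characteristic polynomial: t^2 + 9t + 20 = (t + 4)(t + 5), so the eigenvalues are -5, -4.
t=-5: eigenvector (1, 3).
t=-4: eigenvector (-1, -4).
P = [[1, -1], [3, -4]], D = diag(-5, -4), P⁻¹ = [[4, -1], [3, -1]].
C³ = P·diag(-125, -64)·P⁻¹ = [[-308, 61], [-732, 119]].
The requested entry is -732.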